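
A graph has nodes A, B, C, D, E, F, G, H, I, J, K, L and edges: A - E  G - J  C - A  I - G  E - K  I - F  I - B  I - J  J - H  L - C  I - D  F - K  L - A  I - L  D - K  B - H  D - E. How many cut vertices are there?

Removing I increases the component count from 1 to 2, so I is a cut vertex.
By contrast removing C leaves 1 component; it is not a cut vertex. No other vertex is a cut vertex either.

1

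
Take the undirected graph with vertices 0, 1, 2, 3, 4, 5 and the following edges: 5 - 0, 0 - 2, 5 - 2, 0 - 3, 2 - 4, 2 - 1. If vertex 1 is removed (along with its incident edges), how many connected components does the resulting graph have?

With 1 gone, the remaining components are: {0, 2, 3, 4, 5}.
That is 1 component.

1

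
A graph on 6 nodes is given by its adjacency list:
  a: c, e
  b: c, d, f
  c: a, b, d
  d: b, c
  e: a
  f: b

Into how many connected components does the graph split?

Starting from a we can reach a, b, c, d, e, f. That is one component of size 6.
Total: 1 component.

1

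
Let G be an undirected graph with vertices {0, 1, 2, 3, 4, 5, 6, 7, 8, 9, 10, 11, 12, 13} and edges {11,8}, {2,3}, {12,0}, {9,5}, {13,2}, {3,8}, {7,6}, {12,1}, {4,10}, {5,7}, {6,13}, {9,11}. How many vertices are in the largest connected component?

Starting from 4 we can reach 4, 10. That is one component of size 2.
Starting from 0 we can reach 0, 1, 12. That is one component of size 3.
Starting from 2 we can reach 2, 3, 5, 6, 7, 8, 9, 11, 13. That is one component of size 9.
The largest has 9 vertices.

9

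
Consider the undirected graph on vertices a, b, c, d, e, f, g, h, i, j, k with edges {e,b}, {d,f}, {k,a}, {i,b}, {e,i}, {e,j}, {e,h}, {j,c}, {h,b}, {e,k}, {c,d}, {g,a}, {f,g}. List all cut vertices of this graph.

e

Removing e increases the component count from 1 to 2, so e is a cut vertex.
By contrast removing k leaves 1 component; it is not a cut vertex. No other vertex is a cut vertex either.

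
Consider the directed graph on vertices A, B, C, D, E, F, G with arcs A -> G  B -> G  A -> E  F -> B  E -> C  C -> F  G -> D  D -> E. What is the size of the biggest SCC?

{B, C, D, E, F, G} are all mutually reachable — one SCC of size 6.
{A} is an SCC by itself.
The largest has 6 vertices.

6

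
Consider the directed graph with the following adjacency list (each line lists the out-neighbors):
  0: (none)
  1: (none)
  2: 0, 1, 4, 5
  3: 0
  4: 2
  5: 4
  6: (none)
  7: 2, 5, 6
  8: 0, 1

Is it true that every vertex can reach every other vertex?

There is no directed path from 8 to 6, so the graph is not strongly connected.

No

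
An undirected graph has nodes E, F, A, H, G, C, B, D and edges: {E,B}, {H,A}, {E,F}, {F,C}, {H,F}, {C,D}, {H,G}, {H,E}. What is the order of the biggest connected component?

Starting from A we can reach A, B, C, D, E, F, G, H. That is one component of size 8.
The largest has 8 vertices.

8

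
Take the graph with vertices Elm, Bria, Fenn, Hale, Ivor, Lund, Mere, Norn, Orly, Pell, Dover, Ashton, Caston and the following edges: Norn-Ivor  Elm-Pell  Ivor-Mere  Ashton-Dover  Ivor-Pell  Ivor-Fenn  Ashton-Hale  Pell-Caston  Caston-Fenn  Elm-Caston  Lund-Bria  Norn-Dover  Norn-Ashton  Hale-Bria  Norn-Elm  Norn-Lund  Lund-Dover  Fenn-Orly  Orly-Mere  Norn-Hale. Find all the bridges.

none

The edges on the cycle Norn-Ashton-Dover-Norn are not bridges since each lies on that cycle.
Every edge lies on some cycle, so there are no bridges.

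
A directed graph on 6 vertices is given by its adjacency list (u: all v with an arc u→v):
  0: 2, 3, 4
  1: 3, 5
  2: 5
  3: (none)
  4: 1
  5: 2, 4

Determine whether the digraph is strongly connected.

No

There is no directed path from 4 to 0, so the graph is not strongly connected.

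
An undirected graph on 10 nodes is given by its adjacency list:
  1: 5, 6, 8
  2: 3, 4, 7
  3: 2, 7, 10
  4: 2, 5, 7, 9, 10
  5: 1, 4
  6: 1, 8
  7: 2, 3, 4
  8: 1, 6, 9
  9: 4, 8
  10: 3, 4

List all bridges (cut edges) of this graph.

The edges on the cycle 1-6-8-1 are not bridges since each lies on that cycle.
Every edge lies on some cycle, so there are no bridges.

none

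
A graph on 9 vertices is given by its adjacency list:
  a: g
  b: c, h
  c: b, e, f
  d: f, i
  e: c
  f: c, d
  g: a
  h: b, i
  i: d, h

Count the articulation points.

1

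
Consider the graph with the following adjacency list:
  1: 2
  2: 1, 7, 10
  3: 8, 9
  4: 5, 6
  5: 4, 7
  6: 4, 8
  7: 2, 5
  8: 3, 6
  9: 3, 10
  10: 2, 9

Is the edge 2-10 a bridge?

After removing 2-10, the path 2-7-5-4-6-8-3-9-10 still connects them, so the edge is not a bridge.

No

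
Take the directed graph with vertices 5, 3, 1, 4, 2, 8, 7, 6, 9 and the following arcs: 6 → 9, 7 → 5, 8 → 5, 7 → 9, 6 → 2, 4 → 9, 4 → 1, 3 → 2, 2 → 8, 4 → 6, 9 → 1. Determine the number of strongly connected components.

9

{2} is an SCC by itself.
{8} is an SCC by itself.
{1} is an SCC by itself.
{5} is an SCC by itself.
{4} is an SCC by itself.
(and 4 more singleton SCCs)
That gives 9 strongly connected components.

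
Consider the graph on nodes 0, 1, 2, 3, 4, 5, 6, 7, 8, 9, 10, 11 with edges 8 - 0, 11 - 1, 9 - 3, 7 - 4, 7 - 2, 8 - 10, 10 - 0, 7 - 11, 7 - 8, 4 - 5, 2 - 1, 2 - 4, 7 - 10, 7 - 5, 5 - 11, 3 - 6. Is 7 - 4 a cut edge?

No

After removing 7 - 4, the path 7-2-4 still connects them, so the edge is not a bridge.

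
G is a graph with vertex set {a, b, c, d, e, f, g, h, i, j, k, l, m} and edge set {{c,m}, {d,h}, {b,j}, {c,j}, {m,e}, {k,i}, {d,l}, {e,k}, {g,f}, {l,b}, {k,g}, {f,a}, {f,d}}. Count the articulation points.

3

Removing d increases the component count from 1 to 2, so d is a cut vertex.
Removing f increases the component count from 1 to 2, so f is a cut vertex.
Removing k increases the component count from 1 to 2, so k is a cut vertex.
By contrast removing b leaves 1 component; it is not a cut vertex. No other vertex is a cut vertex either.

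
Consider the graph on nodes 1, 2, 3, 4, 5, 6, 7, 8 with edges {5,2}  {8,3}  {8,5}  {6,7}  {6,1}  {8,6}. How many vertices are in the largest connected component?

7

4 is isolated — a component by itself.
Starting from 1 we can reach 1, 2, 3, 5, 6, 7, 8. That is one component of size 7.
The largest has 7 vertices.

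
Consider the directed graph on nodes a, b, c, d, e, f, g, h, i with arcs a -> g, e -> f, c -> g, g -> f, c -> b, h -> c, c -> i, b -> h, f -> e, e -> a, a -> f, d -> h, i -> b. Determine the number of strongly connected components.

{a, e, f, g} are all mutually reachable — one SCC of size 4.
{b, c, h, i} are all mutually reachable — one SCC of size 4.
{d} is an SCC by itself.
That gives 3 strongly connected components.

3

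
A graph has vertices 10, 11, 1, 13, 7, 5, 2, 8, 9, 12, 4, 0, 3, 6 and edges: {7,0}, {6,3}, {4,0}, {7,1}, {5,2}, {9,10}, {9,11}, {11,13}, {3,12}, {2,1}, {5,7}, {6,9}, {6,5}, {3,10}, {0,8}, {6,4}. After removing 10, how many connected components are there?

With 10 gone, the remaining components are: {0, 1, 2, 3, 4, 5, 6, 7, 8, 9, 11, 12, 13}.
That is 1 component.

1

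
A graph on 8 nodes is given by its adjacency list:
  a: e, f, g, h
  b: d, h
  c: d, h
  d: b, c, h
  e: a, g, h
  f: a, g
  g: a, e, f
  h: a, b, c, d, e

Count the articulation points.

Removing h increases the component count from 1 to 2, so h is a cut vertex.
By contrast removing b leaves 1 component; it is not a cut vertex. No other vertex is a cut vertex either.

1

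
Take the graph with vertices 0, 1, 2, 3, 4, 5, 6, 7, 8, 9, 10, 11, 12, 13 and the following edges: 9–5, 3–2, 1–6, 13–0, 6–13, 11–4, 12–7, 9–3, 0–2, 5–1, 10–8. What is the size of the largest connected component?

Starting from 7 we can reach 7, 12. That is one component of size 2.
Starting from 8 we can reach 8, 10. That is one component of size 2.
Starting from 4 we can reach 4, 11. That is one component of size 2.
Starting from 0 we can reach 0, 1, 2, 3, 5, 6, 9, 13. That is one component of size 8.
The largest has 8 vertices.

8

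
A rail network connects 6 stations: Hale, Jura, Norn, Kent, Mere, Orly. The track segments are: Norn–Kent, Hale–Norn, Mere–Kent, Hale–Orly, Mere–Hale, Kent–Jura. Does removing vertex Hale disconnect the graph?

Yes

Deleting Hale raises the number of components from 1 to 2, so Hale is a cut vertex.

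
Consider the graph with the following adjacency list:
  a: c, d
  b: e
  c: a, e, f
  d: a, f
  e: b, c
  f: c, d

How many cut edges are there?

The edges on the cycle f-d-a-c-f are not bridges since each lies on that cycle.
But removing c-e disconnects c from e; removing e-b disconnects e from b — these are bridges.
That makes 2 bridges.

2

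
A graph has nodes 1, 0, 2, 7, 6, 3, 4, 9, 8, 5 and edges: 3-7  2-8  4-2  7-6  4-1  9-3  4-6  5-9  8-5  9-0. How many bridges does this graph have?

2

The edges on the cycle 4-2-8-5-9-3-7-6-4 are not bridges since each lies on that cycle.
But removing 0-9 disconnects 0 from 9; removing 4-1 disconnects 4 from 1 — these are bridges.
That makes 2 bridges.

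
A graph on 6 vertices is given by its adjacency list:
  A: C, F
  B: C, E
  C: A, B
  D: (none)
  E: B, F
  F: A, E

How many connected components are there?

D is isolated — a component by itself.
Starting from A we can reach A, B, C, E, F. That is one component of size 5.
Total: 2 components.

2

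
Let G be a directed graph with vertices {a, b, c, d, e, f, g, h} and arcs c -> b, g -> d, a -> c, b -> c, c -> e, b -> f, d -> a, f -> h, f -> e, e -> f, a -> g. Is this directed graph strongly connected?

There is no directed path from h to f, so the graph is not strongly connected.

No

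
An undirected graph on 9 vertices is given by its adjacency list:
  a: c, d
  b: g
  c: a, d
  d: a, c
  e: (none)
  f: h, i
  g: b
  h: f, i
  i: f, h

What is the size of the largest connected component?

3

e is isolated — a component by itself.
Starting from b we can reach b, g. That is one component of size 2.
Starting from f we can reach f, h, i. That is one component of size 3.
Starting from a we can reach a, c, d. That is one component of size 3.
The largest has 3 vertices.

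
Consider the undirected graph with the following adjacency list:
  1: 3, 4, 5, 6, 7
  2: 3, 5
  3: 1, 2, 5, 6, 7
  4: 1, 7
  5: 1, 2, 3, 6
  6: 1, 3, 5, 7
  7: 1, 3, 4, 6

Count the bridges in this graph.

0

The edges on the cycle 6-3-1-5-6 are not bridges since each lies on that cycle.
Every edge lies on some cycle, so there are no bridges.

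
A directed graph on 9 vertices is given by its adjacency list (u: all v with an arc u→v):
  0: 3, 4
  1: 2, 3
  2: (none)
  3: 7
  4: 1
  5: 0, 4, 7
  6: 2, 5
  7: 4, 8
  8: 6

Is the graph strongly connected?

There is no directed path from 2 to 6, so the graph is not strongly connected.

No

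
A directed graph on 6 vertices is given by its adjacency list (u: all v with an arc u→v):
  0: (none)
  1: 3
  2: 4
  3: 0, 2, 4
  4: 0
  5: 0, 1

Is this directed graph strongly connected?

There is no directed path from 0 to 5, so the graph is not strongly connected.

No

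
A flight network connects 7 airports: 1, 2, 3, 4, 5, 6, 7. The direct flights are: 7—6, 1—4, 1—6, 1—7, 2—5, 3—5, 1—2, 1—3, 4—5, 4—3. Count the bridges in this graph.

The edges on the cycle 1-7-6-1 are not bridges since each lies on that cycle.
Every edge lies on some cycle, so there are no bridges.

0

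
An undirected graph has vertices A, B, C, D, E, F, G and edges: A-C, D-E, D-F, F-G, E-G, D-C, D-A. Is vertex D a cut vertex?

Yes

Deleting D raises the number of components from 2 to 3, so D is a cut vertex.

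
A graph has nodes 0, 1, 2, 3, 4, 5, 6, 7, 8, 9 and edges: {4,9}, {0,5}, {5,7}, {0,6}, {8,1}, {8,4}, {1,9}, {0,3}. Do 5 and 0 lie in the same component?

From 5 we can reach 0, 3, 5, 6, 7, which includes 0.

Yes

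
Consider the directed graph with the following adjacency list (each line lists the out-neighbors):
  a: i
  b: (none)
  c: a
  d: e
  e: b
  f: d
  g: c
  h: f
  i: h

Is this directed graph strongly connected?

No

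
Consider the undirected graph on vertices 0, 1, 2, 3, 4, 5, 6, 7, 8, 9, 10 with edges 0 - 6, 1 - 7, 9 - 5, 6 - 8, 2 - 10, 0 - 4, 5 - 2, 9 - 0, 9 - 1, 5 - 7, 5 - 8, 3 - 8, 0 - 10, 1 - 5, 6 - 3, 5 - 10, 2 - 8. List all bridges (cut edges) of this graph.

0-4

The edges on the cycle 6-3-8-6 are not bridges since each lies on that cycle.
But removing 0 - 4 disconnects 0 from 4 — this is a bridge.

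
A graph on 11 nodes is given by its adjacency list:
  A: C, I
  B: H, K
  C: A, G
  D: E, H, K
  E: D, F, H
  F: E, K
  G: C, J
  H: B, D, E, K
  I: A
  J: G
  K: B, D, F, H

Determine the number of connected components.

2

Starting from A we can reach A, C, G, I, J. That is one component of size 5.
Starting from B we can reach B, D, E, F, H, K. That is one component of size 6.
Total: 2 components.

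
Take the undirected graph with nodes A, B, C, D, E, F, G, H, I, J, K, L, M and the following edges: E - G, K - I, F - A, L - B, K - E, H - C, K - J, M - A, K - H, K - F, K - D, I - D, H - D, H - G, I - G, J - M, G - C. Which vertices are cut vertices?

K

Removing K increases the component count from 2 to 3, so K is a cut vertex.
By contrast removing J leaves 2 components; it is not a cut vertex. No other vertex is a cut vertex either.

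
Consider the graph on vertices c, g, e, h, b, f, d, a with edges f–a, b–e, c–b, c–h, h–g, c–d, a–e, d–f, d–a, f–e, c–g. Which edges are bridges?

none

The edges on the cycle c-h-g-c are not bridges since each lies on that cycle.
Every edge lies on some cycle, so there are no bridges.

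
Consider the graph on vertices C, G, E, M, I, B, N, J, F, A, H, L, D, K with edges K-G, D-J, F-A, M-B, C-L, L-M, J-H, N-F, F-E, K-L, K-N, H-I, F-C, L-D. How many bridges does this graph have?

9

The edges on the cycle K-N-F-C-L-K are not bridges since each lies on that cycle.
But removing L-M disconnects L from M; removing D-J disconnects D from J; removing F-E disconnects F from E; removing J-H disconnects J from H — these are bridges.
In total 9 edges are bridges.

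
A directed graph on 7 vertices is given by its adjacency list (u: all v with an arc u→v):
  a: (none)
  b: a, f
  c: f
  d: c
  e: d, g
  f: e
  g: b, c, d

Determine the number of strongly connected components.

{b, c, d, e, f, g} are all mutually reachable — one SCC of size 6.
{a} is an SCC by itself.
That gives 2 strongly connected components.

2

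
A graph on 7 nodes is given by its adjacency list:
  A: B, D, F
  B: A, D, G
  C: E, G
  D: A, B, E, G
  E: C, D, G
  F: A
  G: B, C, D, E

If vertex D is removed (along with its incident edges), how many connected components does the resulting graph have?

1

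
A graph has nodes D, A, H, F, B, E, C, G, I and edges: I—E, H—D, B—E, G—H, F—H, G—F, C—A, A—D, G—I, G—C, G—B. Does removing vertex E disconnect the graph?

Deleting E leaves 1 component (was 1) (its neighbors B, I remain connected to each other), so E is not a cut vertex.

No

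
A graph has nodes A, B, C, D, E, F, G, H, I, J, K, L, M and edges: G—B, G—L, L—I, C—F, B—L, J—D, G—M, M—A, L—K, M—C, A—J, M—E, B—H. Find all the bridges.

The edges on the cycle G-B-L-G are not bridges since each lies on that cycle.
But removing L—K disconnects L from K; removing J—A disconnects J from A; removing F—C disconnects F from C; removing G—M disconnects G from M — these are bridges.
In total 10 edges are bridges.

A-J, A-M, B-H, C-F, C-M, D-J, E-M, G-M, I-L, K-L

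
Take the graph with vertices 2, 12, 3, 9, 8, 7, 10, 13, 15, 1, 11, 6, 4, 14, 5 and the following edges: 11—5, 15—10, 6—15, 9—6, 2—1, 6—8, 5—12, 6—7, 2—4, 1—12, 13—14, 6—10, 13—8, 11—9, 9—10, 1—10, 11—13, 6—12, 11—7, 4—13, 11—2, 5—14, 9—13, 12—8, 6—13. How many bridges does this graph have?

0

The edges on the cycle 6-15-10-6 are not bridges since each lies on that cycle.
Every edge lies on some cycle, so there are no bridges.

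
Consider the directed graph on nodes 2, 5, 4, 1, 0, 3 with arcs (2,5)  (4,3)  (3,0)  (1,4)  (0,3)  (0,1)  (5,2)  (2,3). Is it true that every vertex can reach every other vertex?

No

There is no directed path from 4 to 5, so the graph is not strongly connected.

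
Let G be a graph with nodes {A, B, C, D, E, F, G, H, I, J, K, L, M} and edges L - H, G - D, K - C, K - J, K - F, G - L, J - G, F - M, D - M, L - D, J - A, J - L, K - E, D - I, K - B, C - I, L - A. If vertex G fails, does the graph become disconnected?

Deleting G leaves 1 component (was 1) (its neighbors D, J, L remain connected to each other), so G is not a cut vertex.

No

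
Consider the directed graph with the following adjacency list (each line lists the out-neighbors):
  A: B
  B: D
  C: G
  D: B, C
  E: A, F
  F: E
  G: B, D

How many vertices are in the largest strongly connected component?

4

{B, C, D, G} are all mutually reachable — one SCC of size 4.
{E, F} are all mutually reachable — one SCC of size 2.
{A} is an SCC by itself.
The largest has 4 vertices.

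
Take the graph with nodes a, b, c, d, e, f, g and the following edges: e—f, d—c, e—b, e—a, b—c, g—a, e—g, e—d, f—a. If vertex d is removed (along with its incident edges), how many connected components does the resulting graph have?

With d gone, the remaining components are: {a, b, c, e, f, g}.
That is 1 component.

1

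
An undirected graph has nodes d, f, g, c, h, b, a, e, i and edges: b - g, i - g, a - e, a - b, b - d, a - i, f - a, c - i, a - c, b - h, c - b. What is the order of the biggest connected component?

Starting from a we can reach a, b, c, d, e, f, g, h, i. That is one component of size 9.
The largest has 9 vertices.

9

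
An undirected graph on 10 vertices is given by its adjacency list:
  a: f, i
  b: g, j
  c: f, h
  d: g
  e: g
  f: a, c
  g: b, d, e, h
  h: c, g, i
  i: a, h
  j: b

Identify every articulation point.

b, g, h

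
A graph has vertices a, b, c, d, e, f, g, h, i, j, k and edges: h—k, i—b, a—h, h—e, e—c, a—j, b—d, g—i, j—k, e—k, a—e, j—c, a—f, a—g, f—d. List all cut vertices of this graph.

Removing a increases the component count from 1 to 2, so a is a cut vertex.
By contrast removing e leaves 1 component; it is not a cut vertex. No other vertex is a cut vertex either.

a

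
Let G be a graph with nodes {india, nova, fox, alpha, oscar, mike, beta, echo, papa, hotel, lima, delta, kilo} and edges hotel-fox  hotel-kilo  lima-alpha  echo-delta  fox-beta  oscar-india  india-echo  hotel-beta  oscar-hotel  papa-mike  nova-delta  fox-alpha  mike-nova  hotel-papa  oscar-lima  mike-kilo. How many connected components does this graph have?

1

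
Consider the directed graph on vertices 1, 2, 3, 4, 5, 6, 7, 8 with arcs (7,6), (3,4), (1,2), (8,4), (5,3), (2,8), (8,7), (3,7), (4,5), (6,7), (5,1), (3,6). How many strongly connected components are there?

2

{1, 2, 3, 4, 5, 8} are all mutually reachable — one SCC of size 6.
{6, 7} are all mutually reachable — one SCC of size 2.
That gives 2 strongly connected components.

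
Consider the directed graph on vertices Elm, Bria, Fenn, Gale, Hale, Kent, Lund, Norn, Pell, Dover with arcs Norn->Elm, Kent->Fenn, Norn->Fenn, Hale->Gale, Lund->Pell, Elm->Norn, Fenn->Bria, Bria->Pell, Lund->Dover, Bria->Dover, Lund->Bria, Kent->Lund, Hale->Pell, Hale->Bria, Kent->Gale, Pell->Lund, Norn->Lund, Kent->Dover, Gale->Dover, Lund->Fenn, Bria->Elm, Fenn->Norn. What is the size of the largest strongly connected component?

6

{Elm, Bria, Fenn, Lund, Norn, Pell} are all mutually reachable — one SCC of size 6.
{Gale} is an SCC by itself.
{Dover} is an SCC by itself.
{Kent} is an SCC by itself.
{Hale} is an SCC by itself.
The largest has 6 vertices.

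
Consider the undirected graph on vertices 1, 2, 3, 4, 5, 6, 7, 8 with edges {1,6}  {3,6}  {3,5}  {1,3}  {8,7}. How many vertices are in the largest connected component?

4

4 is isolated — a component by itself.
2 is isolated — a component by itself.
Starting from 7 we can reach 7, 8. That is one component of size 2.
Starting from 1 we can reach 1, 3, 5, 6. That is one component of size 4.
The largest has 4 vertices.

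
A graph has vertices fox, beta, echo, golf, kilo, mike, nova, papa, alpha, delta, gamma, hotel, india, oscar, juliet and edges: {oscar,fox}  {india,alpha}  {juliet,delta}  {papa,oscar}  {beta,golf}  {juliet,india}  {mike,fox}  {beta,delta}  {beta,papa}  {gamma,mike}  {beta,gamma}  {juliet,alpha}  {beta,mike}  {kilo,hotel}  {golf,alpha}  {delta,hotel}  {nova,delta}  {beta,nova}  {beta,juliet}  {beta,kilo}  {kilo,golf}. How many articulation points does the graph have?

1

Removing beta increases the component count from 2 to 3, so beta is a cut vertex.
By contrast removing delta leaves 2 components; it is not a cut vertex. No other vertex is a cut vertex either.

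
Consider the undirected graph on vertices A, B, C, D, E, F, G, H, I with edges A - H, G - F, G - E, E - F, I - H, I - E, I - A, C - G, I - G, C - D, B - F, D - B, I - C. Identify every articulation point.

I

Removing I increases the component count from 1 to 2, so I is a cut vertex.
By contrast removing C leaves 1 component; it is not a cut vertex. No other vertex is a cut vertex either.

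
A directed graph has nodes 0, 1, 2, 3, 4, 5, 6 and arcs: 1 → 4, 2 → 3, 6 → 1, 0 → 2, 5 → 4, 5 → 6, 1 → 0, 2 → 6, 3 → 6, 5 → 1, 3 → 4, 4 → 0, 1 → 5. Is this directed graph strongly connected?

From 6 we can reach every vertex (0, 1, 2, 3, 4, 5, 6), and every vertex can reach 6 (0, 1, 2, 3, 4, 5, 6). So the whole graph is one strongly connected component.

Yes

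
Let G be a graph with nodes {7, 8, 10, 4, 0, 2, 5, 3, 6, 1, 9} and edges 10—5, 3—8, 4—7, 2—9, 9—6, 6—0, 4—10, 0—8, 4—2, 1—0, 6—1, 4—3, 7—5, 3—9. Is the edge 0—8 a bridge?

No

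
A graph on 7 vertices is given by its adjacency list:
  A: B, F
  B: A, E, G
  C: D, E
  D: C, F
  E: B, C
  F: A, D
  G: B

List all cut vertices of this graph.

Removing B increases the component count from 1 to 2, so B is a cut vertex.
By contrast removing C leaves 1 component; it is not a cut vertex. No other vertex is a cut vertex either.

B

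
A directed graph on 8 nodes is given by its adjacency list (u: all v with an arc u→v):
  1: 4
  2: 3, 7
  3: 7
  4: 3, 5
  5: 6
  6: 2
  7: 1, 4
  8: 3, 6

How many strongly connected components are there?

{1, 2, 3, 4, 5, 6, 7} are all mutually reachable — one SCC of size 7.
{8} is an SCC by itself.
That gives 2 strongly connected components.

2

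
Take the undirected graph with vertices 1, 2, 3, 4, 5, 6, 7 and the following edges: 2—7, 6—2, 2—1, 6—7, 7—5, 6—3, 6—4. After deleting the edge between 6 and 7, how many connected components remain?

1

6 and 7 are still connected via 6-2-7, so the component count stays at 1.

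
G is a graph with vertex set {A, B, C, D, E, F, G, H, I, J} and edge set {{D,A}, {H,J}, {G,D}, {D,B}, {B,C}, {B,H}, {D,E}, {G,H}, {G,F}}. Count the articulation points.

4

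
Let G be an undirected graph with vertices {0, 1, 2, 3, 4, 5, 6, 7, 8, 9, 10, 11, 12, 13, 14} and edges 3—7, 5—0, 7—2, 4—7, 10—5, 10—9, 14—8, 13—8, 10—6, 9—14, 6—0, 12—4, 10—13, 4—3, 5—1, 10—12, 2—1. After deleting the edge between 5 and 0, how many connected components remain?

2

5 and 0 are still connected via 5-10-6-0, so the component count stays at 2.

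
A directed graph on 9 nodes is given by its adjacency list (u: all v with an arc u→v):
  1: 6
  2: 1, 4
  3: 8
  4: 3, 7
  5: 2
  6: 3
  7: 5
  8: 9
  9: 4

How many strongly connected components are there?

{1, 2, 3, 4, 5, 6, 7, 8, 9} are all mutually reachable — one SCC of size 9.
That gives 1 strongly connected component.

1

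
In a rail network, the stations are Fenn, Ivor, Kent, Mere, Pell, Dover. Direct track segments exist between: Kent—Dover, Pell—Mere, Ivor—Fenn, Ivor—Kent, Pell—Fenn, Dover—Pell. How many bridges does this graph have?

1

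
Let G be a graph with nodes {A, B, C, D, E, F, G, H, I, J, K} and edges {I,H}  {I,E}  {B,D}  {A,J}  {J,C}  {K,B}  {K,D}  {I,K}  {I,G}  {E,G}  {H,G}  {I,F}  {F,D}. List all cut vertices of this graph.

I, J

Removing I increases the component count from 2 to 3, so I is a cut vertex.
Removing J increases the component count from 2 to 3, so J is a cut vertex.
By contrast removing D leaves 2 components; it is not a cut vertex. No other vertex is a cut vertex either.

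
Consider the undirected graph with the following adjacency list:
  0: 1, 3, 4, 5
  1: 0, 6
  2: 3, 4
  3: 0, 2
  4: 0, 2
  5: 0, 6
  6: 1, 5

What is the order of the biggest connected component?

7

Starting from 0 we can reach 0, 1, 2, 3, 4, 5, 6. That is one component of size 7.
The largest has 7 vertices.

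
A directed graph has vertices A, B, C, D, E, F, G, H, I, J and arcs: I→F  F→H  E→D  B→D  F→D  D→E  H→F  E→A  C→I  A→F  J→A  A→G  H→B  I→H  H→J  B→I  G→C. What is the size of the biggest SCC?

{A, B, C, D, E, F, G, H, I, J} are all mutually reachable — one SCC of size 10.
The largest has 10 vertices.

10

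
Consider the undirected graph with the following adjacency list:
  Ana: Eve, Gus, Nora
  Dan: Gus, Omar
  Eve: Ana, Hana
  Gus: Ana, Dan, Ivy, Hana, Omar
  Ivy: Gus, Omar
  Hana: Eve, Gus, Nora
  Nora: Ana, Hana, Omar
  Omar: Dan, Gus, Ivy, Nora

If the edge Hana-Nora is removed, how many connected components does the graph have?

1

Hana and Nora are still connected via Hana-Eve-Ana-Nora, so the component count stays at 1.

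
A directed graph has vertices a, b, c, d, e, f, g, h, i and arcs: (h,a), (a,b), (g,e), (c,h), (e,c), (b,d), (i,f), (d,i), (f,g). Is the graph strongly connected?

Yes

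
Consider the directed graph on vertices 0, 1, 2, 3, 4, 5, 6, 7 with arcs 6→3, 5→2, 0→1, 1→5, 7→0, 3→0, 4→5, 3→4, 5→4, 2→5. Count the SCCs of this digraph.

6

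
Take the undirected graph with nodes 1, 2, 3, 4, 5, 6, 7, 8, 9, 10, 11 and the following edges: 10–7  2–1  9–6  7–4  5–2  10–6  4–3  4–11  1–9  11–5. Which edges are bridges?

The edges on the cycle 10-7-4-11-5-2-1-9-6-10 are not bridges since each lies on that cycle.
But removing 3–4 disconnects 3 from 4 — this is a bridge.

3-4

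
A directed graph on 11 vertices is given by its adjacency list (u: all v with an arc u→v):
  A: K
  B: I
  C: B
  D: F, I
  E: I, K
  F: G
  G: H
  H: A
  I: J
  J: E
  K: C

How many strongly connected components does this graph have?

6

{B, C, E, I, J, K} are all mutually reachable — one SCC of size 6.
{D} is an SCC by itself.
{G} is an SCC by itself.
{A} is an SCC by itself.
{F} is an SCC by itself.
(and 1 more singleton SCC)
That gives 6 strongly connected components.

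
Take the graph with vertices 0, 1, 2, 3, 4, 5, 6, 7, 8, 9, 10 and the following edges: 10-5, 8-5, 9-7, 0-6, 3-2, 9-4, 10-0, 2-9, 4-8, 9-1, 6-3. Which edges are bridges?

The edges on the cycle 10-0-6-3-2-9-4-8-5-10 are not bridges since each lies on that cycle.
But removing 7-9 disconnects 7 from 9; removing 1-9 disconnects 1 from 9 — these are bridges.

1-9, 7-9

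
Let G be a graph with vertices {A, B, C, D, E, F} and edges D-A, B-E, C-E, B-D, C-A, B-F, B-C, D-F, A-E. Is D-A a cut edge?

No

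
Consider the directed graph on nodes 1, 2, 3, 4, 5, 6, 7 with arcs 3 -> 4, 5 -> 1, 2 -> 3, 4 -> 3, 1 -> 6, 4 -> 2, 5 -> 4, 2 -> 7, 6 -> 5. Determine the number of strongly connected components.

3

{1, 5, 6} are all mutually reachable — one SCC of size 3.
{2, 3, 4} are all mutually reachable — one SCC of size 3.
{7} is an SCC by itself.
That gives 3 strongly connected components.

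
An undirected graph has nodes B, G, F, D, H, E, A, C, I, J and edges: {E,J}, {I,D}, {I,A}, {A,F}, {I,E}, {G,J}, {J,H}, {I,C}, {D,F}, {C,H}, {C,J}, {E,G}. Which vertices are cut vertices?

Removing I increases the component count from 2 to 3, so I is a cut vertex.
By contrast removing C leaves 2 components; it is not a cut vertex. No other vertex is a cut vertex either.

I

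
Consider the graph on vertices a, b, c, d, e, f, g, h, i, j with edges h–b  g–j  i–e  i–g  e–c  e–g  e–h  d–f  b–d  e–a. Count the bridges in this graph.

7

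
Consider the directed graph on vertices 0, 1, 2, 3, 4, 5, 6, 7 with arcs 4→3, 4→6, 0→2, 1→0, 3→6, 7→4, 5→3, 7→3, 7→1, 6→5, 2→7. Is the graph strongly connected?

There is no directed path from 6 to 1, so the graph is not strongly connected.

No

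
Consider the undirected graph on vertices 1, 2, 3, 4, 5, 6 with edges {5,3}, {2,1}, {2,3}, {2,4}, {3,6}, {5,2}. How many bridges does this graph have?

The edges on the cycle 5-2-3-5 are not bridges since each lies on that cycle.
But removing 3–6 disconnects 3 from 6; removing 2–4 disconnects 2 from 4; removing 2–1 disconnects 2 from 1 — these are bridges.
That makes 3 bridges.

3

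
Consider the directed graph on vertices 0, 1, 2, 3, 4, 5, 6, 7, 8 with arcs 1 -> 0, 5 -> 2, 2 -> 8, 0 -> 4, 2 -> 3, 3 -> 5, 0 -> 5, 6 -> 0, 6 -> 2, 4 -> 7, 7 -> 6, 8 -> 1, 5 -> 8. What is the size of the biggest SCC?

9

{0, 1, 2, 3, 4, 5, 6, 7, 8} are all mutually reachable — one SCC of size 9.
The largest has 9 vertices.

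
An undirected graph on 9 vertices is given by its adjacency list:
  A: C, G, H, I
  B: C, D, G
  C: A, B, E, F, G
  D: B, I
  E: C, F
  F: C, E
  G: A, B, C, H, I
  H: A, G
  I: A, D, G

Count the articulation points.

1

Removing C increases the component count from 1 to 2, so C is a cut vertex.
By contrast removing D leaves 1 component; it is not a cut vertex. No other vertex is a cut vertex either.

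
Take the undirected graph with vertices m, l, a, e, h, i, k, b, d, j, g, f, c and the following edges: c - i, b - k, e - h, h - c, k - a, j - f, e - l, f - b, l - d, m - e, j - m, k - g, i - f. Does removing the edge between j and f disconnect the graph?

No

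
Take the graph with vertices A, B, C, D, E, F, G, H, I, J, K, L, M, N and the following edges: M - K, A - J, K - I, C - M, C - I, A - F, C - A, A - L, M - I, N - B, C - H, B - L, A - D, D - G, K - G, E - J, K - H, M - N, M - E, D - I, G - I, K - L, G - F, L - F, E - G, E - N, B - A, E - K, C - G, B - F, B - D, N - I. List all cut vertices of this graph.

none

Removing H, for instance, still leaves 1 component. No single vertex removal increases the component count — the graph has no articulation points.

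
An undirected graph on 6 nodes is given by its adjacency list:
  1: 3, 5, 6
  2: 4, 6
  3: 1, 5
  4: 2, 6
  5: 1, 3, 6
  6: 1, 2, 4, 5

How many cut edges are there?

0

The edges on the cycle 6-4-2-6 are not bridges since each lies on that cycle.
Every edge lies on some cycle, so there are no bridges.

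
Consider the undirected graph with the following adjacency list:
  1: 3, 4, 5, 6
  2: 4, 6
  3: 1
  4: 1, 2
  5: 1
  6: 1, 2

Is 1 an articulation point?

Yes

Deleting 1 raises the number of components from 1 to 3, so 1 is a cut vertex.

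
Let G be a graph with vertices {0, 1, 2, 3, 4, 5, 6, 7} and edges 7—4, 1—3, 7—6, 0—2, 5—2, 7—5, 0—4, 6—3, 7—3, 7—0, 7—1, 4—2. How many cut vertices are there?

1

Removing 7 increases the component count from 1 to 2, so 7 is a cut vertex.
By contrast removing 1 leaves 1 component; it is not a cut vertex. No other vertex is a cut vertex either.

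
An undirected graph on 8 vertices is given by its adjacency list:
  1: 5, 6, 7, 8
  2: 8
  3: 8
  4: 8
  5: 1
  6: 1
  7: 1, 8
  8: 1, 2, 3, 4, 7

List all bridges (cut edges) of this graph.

1-5, 1-6, 2-8, 3-8, 4-8

The edges on the cycle 7-1-8-7 are not bridges since each lies on that cycle.
But removing 8-3 disconnects 8 from 3; removing 8-2 disconnects 8 from 2; removing 8-4 disconnects 8 from 4; removing 1-5 disconnects 1 from 5 — these are bridges.
In total 5 edges are bridges.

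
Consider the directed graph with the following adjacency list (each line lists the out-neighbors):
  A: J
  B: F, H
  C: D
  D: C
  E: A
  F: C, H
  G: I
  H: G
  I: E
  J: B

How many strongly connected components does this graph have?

2

{A, B, E, F, G, H, I, J} are all mutually reachable — one SCC of size 8.
{C, D} are all mutually reachable — one SCC of size 2.
That gives 2 strongly connected components.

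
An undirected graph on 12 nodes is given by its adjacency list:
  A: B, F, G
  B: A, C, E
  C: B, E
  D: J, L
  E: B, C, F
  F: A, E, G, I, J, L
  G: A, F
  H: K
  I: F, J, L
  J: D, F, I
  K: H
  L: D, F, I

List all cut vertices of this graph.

Removing F increases the component count from 2 to 3, so F is a cut vertex.
By contrast removing J leaves 2 components; it is not a cut vertex. No other vertex is a cut vertex either.

F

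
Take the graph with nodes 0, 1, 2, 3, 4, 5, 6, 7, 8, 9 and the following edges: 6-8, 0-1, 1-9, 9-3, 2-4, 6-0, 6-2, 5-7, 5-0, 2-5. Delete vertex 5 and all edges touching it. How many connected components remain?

2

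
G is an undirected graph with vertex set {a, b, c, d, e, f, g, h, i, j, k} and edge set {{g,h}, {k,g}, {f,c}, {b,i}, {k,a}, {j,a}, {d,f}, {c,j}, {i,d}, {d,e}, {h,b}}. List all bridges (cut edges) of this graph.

d-e

The edges on the cycle k-g-h-b-i-d-f-c-j-a-k are not bridges since each lies on that cycle.
But removing e—d disconnects e from d — this is a bridge.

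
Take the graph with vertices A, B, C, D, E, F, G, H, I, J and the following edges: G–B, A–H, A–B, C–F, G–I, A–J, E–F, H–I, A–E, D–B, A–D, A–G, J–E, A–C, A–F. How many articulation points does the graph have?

1

Removing A increases the component count from 1 to 2, so A is a cut vertex.
By contrast removing J leaves 1 component; it is not a cut vertex. No other vertex is a cut vertex either.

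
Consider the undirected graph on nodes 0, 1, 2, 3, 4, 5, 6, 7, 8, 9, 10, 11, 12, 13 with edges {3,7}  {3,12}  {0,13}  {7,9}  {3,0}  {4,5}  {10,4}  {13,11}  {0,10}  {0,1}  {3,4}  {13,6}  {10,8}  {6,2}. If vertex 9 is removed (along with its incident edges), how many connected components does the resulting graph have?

1

With 9 gone, the remaining components are: {0, 1, 2, 3, 4, 5, 6, 7, 8, 10, 11, 12, 13}.
That is 1 component.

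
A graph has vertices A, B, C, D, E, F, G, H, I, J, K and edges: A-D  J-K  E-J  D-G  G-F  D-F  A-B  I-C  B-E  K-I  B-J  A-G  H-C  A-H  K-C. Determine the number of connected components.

Starting from A we can reach A, B, C, D, E, F, G, H, I, J, K. That is one component of size 11.
Total: 1 component.

1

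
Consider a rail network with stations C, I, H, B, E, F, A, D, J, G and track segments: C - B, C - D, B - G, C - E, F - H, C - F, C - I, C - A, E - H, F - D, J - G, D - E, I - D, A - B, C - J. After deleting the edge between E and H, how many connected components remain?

E and H are still connected via E-C-F-H, so the component count stays at 1.

1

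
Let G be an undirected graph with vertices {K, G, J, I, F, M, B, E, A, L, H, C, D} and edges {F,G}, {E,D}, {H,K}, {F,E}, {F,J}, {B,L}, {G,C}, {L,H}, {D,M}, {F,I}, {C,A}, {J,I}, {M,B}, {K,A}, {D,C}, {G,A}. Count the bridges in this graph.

0

The edges on the cycle F-J-I-F are not bridges since each lies on that cycle.
Every edge lies on some cycle, so there are no bridges.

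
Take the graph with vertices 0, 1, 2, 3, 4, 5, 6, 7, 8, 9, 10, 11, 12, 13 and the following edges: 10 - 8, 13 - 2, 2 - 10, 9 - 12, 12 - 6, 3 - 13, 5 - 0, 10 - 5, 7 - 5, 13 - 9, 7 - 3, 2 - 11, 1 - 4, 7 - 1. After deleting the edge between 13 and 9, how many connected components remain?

Before removal there is 1 component.
13 - 9 is a bridge — removing it separates 13's side from 9's side.
After removal: 2 components.

2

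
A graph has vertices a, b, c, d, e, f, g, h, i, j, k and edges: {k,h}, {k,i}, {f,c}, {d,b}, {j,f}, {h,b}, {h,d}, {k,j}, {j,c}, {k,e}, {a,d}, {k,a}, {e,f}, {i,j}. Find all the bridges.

none

The edges on the cycle k-e-f-c-j-k are not bridges since each lies on that cycle.
Every edge lies on some cycle, so there are no bridges.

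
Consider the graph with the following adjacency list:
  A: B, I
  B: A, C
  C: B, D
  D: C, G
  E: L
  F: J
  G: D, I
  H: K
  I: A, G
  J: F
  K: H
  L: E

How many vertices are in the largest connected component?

Starting from E we can reach E, L. That is one component of size 2.
Starting from F we can reach F, J. That is one component of size 2.
Starting from H we can reach H, K. That is one component of size 2.
Starting from A we can reach A, B, C, D, G, I. That is one component of size 6.
The largest has 6 vertices.

6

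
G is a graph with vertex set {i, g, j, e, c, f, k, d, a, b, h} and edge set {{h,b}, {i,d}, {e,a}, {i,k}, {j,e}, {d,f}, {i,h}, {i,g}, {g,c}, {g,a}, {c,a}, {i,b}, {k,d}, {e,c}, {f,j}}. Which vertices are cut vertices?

i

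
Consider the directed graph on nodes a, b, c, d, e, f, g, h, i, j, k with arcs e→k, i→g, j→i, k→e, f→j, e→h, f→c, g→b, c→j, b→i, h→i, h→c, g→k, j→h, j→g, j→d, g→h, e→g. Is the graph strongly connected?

There is no directed path from c to f, so the graph is not strongly connected.

No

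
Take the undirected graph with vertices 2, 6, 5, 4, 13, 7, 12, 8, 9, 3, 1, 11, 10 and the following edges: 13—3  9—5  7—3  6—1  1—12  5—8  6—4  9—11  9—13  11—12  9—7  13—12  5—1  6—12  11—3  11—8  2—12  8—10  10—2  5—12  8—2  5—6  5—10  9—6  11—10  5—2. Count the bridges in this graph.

1

The edges on the cycle 9-7-3-13-9 are not bridges since each lies on that cycle.
But removing 6—4 disconnects 6 from 4 — this is a bridge.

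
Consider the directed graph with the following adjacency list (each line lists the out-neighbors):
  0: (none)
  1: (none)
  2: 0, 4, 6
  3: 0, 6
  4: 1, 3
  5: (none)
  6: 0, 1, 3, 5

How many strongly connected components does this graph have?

{3, 6} are all mutually reachable — one SCC of size 2.
{2} is an SCC by itself.
{5} is an SCC by itself.
{0} is an SCC by itself.
{4} is an SCC by itself.
(and 1 more singleton SCC)
That gives 6 strongly connected components.

6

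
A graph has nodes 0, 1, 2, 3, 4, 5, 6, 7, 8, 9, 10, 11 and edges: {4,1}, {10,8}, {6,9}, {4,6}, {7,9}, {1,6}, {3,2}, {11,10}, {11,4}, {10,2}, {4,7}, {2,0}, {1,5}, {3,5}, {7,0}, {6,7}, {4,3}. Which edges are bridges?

10-8

The edges on the cycle 4-1-5-3-4 are not bridges since each lies on that cycle.
But removing 10 - 8 disconnects 10 from 8 — this is a bridge.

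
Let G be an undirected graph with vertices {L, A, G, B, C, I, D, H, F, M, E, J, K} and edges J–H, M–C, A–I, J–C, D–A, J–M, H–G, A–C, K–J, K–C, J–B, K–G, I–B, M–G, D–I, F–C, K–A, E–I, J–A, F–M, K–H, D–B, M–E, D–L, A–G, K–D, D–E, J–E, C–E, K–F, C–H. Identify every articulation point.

Removing D increases the component count from 1 to 2, so D is a cut vertex.
By contrast removing H leaves 1 component; it is not a cut vertex. No other vertex is a cut vertex either.

D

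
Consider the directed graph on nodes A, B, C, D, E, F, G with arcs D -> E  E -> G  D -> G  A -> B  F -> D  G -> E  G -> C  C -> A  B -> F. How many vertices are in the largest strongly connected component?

{A, B, C, D, E, F, G} are all mutually reachable — one SCC of size 7.
The largest has 7 vertices.

7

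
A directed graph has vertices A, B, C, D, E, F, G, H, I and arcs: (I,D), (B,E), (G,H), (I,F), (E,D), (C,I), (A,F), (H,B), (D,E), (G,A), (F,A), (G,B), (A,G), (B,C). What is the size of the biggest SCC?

{A, B, C, F, G, H, I} are all mutually reachable — one SCC of size 7.
{D, E} are all mutually reachable — one SCC of size 2.
The largest has 7 vertices.

7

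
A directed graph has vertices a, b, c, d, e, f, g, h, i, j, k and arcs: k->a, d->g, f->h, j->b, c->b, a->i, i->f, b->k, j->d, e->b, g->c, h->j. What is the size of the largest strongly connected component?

10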